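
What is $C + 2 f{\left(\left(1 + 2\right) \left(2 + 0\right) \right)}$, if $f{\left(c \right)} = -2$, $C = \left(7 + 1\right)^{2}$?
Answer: $60$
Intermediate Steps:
$C = 64$ ($C = 8^{2} = 64$)
$C + 2 f{\left(\left(1 + 2\right) \left(2 + 0\right) \right)} = 64 + 2 \left(-2\right) = 64 - 4 = 60$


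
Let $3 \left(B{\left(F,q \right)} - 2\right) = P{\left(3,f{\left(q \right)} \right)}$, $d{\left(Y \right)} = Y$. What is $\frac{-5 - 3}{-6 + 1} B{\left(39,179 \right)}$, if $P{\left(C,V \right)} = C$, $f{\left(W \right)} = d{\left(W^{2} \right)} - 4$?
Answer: $\frac{24}{5} \approx 4.8$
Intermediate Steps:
$f{\left(W \right)} = -4 + W^{2}$ ($f{\left(W \right)} = W^{2} - 4 = -4 + W^{2}$)
$B{\left(F,q \right)} = 3$ ($B{\left(F,q \right)} = 2 + \frac{1}{3} \cdot 3 = 2 + 1 = 3$)
$\frac{-5 - 3}{-6 + 1} B{\left(39,179 \right)} = \frac{-5 - 3}{-6 + 1} \cdot 3 = - \frac{8}{-5} \cdot 3 = \left(-8\right) \left(- \frac{1}{5}\right) 3 = \frac{8}{5} \cdot 3 = \frac{24}{5}$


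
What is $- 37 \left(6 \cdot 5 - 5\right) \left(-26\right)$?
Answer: $24050$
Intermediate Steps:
$- 37 \left(6 \cdot 5 - 5\right) \left(-26\right) = - 37 \left(30 - 5\right) \left(-26\right) = \left(-37\right) 25 \left(-26\right) = \left(-925\right) \left(-26\right) = 24050$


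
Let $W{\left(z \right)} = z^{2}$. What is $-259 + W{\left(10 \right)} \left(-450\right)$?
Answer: $-45259$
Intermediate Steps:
$-259 + W{\left(10 \right)} \left(-450\right) = -259 + 10^{2} \left(-450\right) = -259 + 100 \left(-450\right) = -259 - 45000 = -45259$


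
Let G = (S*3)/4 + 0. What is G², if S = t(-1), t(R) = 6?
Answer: 81/4 ≈ 20.250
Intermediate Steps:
S = 6
G = 9/2 (G = (6*3)/4 + 0 = (¼)*18 + 0 = 9/2 + 0 = 9/2 ≈ 4.5000)
G² = (9/2)² = 81/4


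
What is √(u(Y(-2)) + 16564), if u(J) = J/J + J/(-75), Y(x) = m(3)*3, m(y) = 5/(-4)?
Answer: √1656505/10 ≈ 128.71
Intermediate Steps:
m(y) = -5/4 (m(y) = 5*(-¼) = -5/4)
Y(x) = -15/4 (Y(x) = -5/4*3 = -15/4)
u(J) = 1 - J/75 (u(J) = 1 + J*(-1/75) = 1 - J/75)
√(u(Y(-2)) + 16564) = √((1 - 1/75*(-15/4)) + 16564) = √((1 + 1/20) + 16564) = √(21/20 + 16564) = √(331301/20) = √1656505/10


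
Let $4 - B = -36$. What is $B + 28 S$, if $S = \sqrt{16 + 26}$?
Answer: $40 + 28 \sqrt{42} \approx 221.46$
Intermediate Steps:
$B = 40$ ($B = 4 - -36 = 4 + 36 = 40$)
$S = \sqrt{42} \approx 6.4807$
$B + 28 S = 40 + 28 \sqrt{42}$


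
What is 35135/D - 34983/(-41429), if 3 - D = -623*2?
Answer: 1499301682/51744821 ≈ 28.975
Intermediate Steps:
D = 1249 (D = 3 - (-623)*2 = 3 - 1*(-1246) = 3 + 1246 = 1249)
35135/D - 34983/(-41429) = 35135/1249 - 34983/(-41429) = 35135*(1/1249) - 34983*(-1/41429) = 35135/1249 + 34983/41429 = 1499301682/51744821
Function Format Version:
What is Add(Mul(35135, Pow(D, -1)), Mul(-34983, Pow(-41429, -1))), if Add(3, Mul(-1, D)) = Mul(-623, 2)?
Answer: Rational(1499301682, 51744821) ≈ 28.975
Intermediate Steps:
D = 1249 (D = Add(3, Mul(-1, Mul(-623, 2))) = Add(3, Mul(-1, -1246)) = Add(3, 1246) = 1249)
Add(Mul(35135, Pow(D, -1)), Mul(-34983, Pow(-41429, -1))) = Add(Mul(35135, Pow(1249, -1)), Mul(-34983, Pow(-41429, -1))) = Add(Mul(35135, Rational(1, 1249)), Mul(-34983, Rational(-1, 41429))) = Add(Rational(35135, 1249), Rational(34983, 41429)) = Rational(1499301682, 51744821)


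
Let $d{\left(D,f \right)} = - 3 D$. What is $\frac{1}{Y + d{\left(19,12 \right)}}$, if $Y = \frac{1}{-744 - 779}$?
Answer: $- \frac{1523}{86812} \approx -0.017544$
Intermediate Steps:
$Y = - \frac{1}{1523}$ ($Y = \frac{1}{-1523} = - \frac{1}{1523} \approx -0.0006566$)
$\frac{1}{Y + d{\left(19,12 \right)}} = \frac{1}{- \frac{1}{1523} - 57} = \frac{1}{- \frac{86812}{1523}} = - \frac{1523}{86812}$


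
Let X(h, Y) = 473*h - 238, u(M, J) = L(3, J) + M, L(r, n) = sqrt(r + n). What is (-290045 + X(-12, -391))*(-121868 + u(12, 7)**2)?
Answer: 36022353726 - 7103016*sqrt(10) ≈ 3.6000e+10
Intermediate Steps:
L(r, n) = sqrt(n + r)
u(M, J) = M + sqrt(3 + J) (u(M, J) = sqrt(J + 3) + M = sqrt(3 + J) + M = M + sqrt(3 + J))
X(h, Y) = -238 + 473*h
(-290045 + X(-12, -391))*(-121868 + u(12, 7)**2) = (-290045 + (-238 + 473*(-12)))*(-121868 + (12 + sqrt(3 + 7))**2) = (-290045 + (-238 - 5676))*(-121868 + (12 + sqrt(10))**2) = (-290045 - 5914)*(-121868 + (12 + sqrt(10))**2) = -295959*(-121868 + (12 + sqrt(10))**2) = 36067931412 - 295959*(12 + sqrt(10))**2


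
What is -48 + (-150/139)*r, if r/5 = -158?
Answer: 111828/139 ≈ 804.52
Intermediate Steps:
r = -790 (r = 5*(-158) = -790)
-48 + (-150/139)*r = -48 - 150/139*(-790) = -48 + 118500/139 = 111828/139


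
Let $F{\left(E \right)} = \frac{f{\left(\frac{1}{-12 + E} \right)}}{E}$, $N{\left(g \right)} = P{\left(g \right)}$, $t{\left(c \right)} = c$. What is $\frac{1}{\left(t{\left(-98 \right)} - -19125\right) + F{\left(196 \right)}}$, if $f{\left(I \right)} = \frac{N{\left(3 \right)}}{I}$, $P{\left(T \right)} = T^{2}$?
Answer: $\frac{49}{932737} \approx 5.2534 \cdot 10^{-5}$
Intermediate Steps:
$N{\left(g \right)} = g^{2}$
$f{\left(I \right)} = \frac{9}{I}$ ($f{\left(I \right)} = \frac{3^{2}}{I} = \frac{9}{I}$)
$F{\left(E \right)} = \frac{-108 + 9 E}{E}$ ($F{\left(E \right)} = \frac{9 \frac{1}{\frac{1}{-12 + E}}}{E} = \frac{9 \left(-12 + E\right)}{E} = \frac{-108 + 9 E}{E}$)
$\frac{1}{\left(t{\left(-98 \right)} - -19125\right) + F{\left(196 \right)}} = \frac{1}{\left(-98 - -19125\right) + \left(9 - \frac{108}{196}\right)} = \frac{1}{\left(-98 + 19125\right) + \left(9 - \frac{27}{49}\right)} = \frac{1}{19027 + \left(9 - \frac{27}{49}\right)} = \frac{1}{19027 + \frac{414}{49}} = \frac{1}{\frac{932737}{49}} = \frac{49}{932737}$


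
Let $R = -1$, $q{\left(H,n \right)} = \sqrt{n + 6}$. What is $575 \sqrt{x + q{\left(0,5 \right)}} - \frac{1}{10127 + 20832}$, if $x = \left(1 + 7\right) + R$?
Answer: $- \frac{1}{30959} + 575 \sqrt{7 + \sqrt{11}} \approx 1846.9$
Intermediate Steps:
$q{\left(H,n \right)} = \sqrt{6 + n}$
$x = 7$ ($x = \left(1 + 7\right) - 1 = 8 - 1 = 7$)
$575 \sqrt{x + q{\left(0,5 \right)}} - \frac{1}{10127 + 20832} = 575 \sqrt{7 + \sqrt{6 + 5}} - \frac{1}{10127 + 20832} = 575 \sqrt{7 + \sqrt{11}} - \frac{1}{30959} = - \frac{1}{30959} + 575 \sqrt{7 + \sqrt{11}}$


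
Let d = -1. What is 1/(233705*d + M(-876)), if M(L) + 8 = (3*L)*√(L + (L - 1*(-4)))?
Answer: I/(-233713*I + 5256*√437) ≈ -3.5043e-6 + 1.6474e-6*I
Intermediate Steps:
M(L) = -8 + 3*L*√(4 + 2*L) (M(L) = -8 + (3*L)*√(L + (L - 1*(-4))) = -8 + (3*L)*√(L + (L + 4)) = -8 + (3*L)*√(L + (4 + L)) = -8 + (3*L)*√(4 + 2*L) = -8 + 3*L*√(4 + 2*L))
1/(233705*d + M(-876)) = 1/(233705*(-1) + (-8 + 3*(-876)*√(4 + 2*(-876)))) = 1/(-233705 + (-8 + 3*(-876)*√(4 - 1752))) = 1/(-233705 + (-8 + 3*(-876)*√(-1748))) = 1/(-233705 + (-8 + 3*(-876)*(2*I*√437))) = 1/(-233705 + (-8 - 5256*I*√437)) = 1/(-233713 - 5256*I*√437)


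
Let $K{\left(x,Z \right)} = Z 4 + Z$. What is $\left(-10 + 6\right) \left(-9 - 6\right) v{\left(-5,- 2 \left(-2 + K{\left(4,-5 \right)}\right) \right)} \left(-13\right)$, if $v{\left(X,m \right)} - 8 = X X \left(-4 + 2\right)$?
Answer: $32760$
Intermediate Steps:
$K{\left(x,Z \right)} = 5 Z$ ($K{\left(x,Z \right)} = 4 Z + Z = 5 Z$)
$v{\left(X,m \right)} = 8 - 2 X^{2}$ ($v{\left(X,m \right)} = 8 + X X \left(-4 + 2\right) = 8 + X^{2} \left(-2\right) = 8 - 2 X^{2}$)
$\left(-10 + 6\right) \left(-9 - 6\right) v{\left(-5,- 2 \left(-2 + K{\left(4,-5 \right)}\right) \right)} \left(-13\right) = \left(-10 + 6\right) \left(-9 - 6\right) \left(8 - 2 \left(-5\right)^{2}\right) \left(-13\right) = \left(-4\right) \left(-15\right) \left(8 - 50\right) \left(-13\right) = 60 \left(8 - 50\right) \left(-13\right) = 60 \left(-42\right) \left(-13\right) = \left(-2520\right) \left(-13\right) = 32760$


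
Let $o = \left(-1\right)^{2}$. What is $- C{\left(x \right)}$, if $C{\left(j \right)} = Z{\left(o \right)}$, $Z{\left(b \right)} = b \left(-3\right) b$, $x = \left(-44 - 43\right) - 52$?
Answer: $3$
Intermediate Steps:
$o = 1$
$x = -139$ ($x = -87 - 52 = -139$)
$Z{\left(b \right)} = - 3 b^{2}$ ($Z{\left(b \right)} = - 3 b b = - 3 b^{2}$)
$C{\left(j \right)} = -3$ ($C{\left(j \right)} = - 3 \cdot 1^{2} = \left(-3\right) 1 = -3$)
$- C{\left(x \right)} = \left(-1\right) \left(-3\right) = 3$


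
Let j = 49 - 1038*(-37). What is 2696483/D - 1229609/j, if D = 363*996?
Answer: -340869420967/13903328340 ≈ -24.517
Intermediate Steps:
D = 361548
j = 38455 (j = 49 + 38406 = 38455)
2696483/D - 1229609/j = 2696483/361548 - 1229609/38455 = -340869420967/13903328340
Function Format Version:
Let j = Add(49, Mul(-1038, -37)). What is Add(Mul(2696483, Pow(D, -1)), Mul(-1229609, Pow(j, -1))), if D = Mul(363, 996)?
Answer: Rational(-340869420967, 13903328340) ≈ -24.517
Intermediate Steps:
D = 361548
j = 38455 (j = Add(49, 38406) = 38455)
Add(Mul(2696483, Pow(D, -1)), Mul(-1229609, Pow(j, -1))) = Add(Mul(2696483, Pow(361548, -1)), Mul(-1229609, Pow(38455, -1))) = Add(Mul(2696483, Rational(1, 361548)), Mul(-1229609, Rational(1, 38455))) = Add(Rational(2696483, 361548), Rational(-1229609, 38455)) = Rational(-340869420967, 13903328340)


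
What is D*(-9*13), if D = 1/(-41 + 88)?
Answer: -117/47 ≈ -2.4894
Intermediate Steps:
D = 1/47 ≈ 0.021277
D*(-9*13) = (-9*13)/47 = (1/47)*(-117) = -117/47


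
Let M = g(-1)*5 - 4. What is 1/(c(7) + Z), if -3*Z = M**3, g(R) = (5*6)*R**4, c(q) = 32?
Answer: -3/3112040 ≈ -9.6400e-7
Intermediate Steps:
g(R) = 30*R**4
M = 146 (M = (30*(-1)**4)*5 - 4 = (30*1)*5 - 4 = 30*5 - 4 = 150 - 4 = 146)
Z = -3112136/3 (Z = -1/3*146**3 = -1/3*3112136 = -3112136/3 ≈ -1.0374e+6)
1/(c(7) + Z) = 1/(32 - 3112136/3) = 1/(-3112040/3) = -3/3112040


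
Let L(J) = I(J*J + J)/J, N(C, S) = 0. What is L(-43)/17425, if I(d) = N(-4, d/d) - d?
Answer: 42/17425 ≈ 0.0024103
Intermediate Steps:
I(d) = -d (I(d) = 0 - d = -d)
L(J) = (-J - J²)/J (L(J) = (-(J*J + J))/J = (-(J² + J))/J = (-(J + J²))/J = (-J - J²)/J)
L(-43)/17425 = (-1 - 1*(-43))/17425 = (-1 + 43)*(1/17425) = 42*(1/17425) = 42/17425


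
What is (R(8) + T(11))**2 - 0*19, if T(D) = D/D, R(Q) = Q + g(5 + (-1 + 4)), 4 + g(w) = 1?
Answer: 36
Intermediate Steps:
g(w) = -3 (g(w) = -4 + 1 = -3)
R(Q) = -3 + Q (R(Q) = Q - 3 = -3 + Q)
T(D) = 1
(R(8) + T(11))**2 - 0*19 = ((-3 + 8) + 1)**2 - 0*19 = (5 + 1)**2 - 1*0 = 6**2 + 0 = 36 + 0 = 36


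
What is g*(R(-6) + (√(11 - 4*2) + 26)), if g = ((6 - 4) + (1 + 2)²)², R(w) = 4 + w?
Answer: 2904 + 121*√3 ≈ 3113.6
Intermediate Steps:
g = 121 (g = (2 + 3²)² = (2 + 9)² = 11² = 121)
g*(R(-6) + (√(11 - 4*2) + 26)) = 121*((4 - 6) + (√(11 - 4*2) + 26)) = 121*(-2 + (√(11 - 8) + 26)) = 121*(-2 + (√3 + 26)) = 121*(-2 + (26 + √3)) = 121*(24 + √3) = 2904 + 121*√3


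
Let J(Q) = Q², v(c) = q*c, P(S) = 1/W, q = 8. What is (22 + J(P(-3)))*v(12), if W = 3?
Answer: 6368/3 ≈ 2122.7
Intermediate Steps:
P(S) = ⅓ (P(S) = 1/3 = ⅓)
v(c) = 8*c
(22 + J(P(-3)))*v(12) = (22 + (⅓)²)*(8*12) = (22 + ⅑)*96 = (199/9)*96 = 6368/3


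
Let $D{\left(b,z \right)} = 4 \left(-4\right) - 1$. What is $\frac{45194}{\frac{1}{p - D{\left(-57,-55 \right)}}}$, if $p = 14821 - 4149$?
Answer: $483078666$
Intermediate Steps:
$D{\left(b,z \right)} = -17$ ($D{\left(b,z \right)} = -16 - 1 = -17$)
$p = 10672$
$\frac{45194}{\frac{1}{p - D{\left(-57,-55 \right)}}} = \frac{45194}{\frac{1}{10672 - -17}} = \frac{45194}{\frac{1}{10672 + 17}} = \frac{45194}{\frac{1}{10689}} = 45194 \frac{1}{\frac{1}{10689}} = 45194 \cdot 10689 = 483078666$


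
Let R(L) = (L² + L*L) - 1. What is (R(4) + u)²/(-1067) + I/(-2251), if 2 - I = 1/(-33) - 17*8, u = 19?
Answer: -17324335/7205451 ≈ -2.4043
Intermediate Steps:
R(L) = -1 + 2*L² (R(L) = (L² + L²) - 1 = 2*L² - 1 = -1 + 2*L²)
I = 4555/33 (I = 2 - (1/(-33) - 17*8) = 2 - (-1/33 - 136) = 2 - 1*(-4489/33) = 2 + 4489/33 = 4555/33 ≈ 138.03)
(R(4) + u)²/(-1067) + I/(-2251) = ((-1 + 2*4²) + 19)²/(-1067) + (4555/33)/(-2251) = ((-1 + 2*16) + 19)²*(-1/1067) + (4555/33)*(-1/2251) = ((-1 + 32) + 19)²*(-1/1067) - 4555/74283 = (31 + 19)²*(-1/1067) - 4555/74283 = 50²*(-1/1067) - 4555/74283 = 2500*(-1/1067) - 4555/74283 = -2500/1067 - 4555/74283 = -17324335/7205451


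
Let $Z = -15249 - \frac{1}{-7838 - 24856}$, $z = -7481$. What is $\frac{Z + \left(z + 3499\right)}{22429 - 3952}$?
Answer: $- \frac{628738313}{604087038} \approx -1.0408$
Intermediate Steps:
$Z = - \frac{498550805}{32694}$ ($Z = -15249 - \frac{1}{-32694} = -15249 - - \frac{1}{32694} = -15249 + \frac{1}{32694} = - \frac{498550805}{32694} \approx -15249.0$)
$\frac{Z + \left(z + 3499\right)}{22429 - 3952} = \frac{- \frac{498550805}{32694} + \left(-7481 + 3499\right)}{22429 - 3952} = \frac{- \frac{498550805}{32694} - 3982}{18477} = \left(- \frac{628738313}{32694}\right) \frac{1}{18477} = - \frac{628738313}{604087038}$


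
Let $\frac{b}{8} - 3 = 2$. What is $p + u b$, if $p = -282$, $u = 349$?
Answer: $13678$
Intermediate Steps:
$b = 40$ ($b = 24 + 8 \cdot 2 = 24 + 16 = 40$)
$p + u b = -282 + 349 \cdot 40 = -282 + 13960 = 13678$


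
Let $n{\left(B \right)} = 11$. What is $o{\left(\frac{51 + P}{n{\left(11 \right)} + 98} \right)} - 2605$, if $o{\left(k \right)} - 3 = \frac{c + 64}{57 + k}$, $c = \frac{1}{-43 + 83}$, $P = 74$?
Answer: $- \frac{659379891}{253520} \approx -2600.9$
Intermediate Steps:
$c = \frac{1}{40} \approx 0.025$
$o{\left(k \right)} = 3 + \frac{2561}{40 \left(57 + k\right)}$ ($o{\left(k \right)} = 3 + \frac{\frac{1}{40} + 64}{57 + k} = 3 + \frac{2561}{40 \left(57 + k\right)}$)
$o{\left(\frac{51 + P}{n{\left(11 \right)} + 98} \right)} - 2605 = \frac{9401 + 120 \frac{51 + 74}{11 + 98}}{40 \left(57 + \frac{51 + 74}{11 + 98}\right)} - 2605 = \frac{9401 + 120 \cdot \frac{125}{109}}{40 \left(57 + \frac{125}{109}\right)} - 2605 = \frac{9401 + \frac{15000}{109}}{40 \cdot \frac{6338}{109}} - 2605 = \frac{1}{40} \cdot \frac{109}{6338} \cdot \frac{1039709}{109} - 2605 = \frac{1039709}{253520} - 2605 = - \frac{659379891}{253520}$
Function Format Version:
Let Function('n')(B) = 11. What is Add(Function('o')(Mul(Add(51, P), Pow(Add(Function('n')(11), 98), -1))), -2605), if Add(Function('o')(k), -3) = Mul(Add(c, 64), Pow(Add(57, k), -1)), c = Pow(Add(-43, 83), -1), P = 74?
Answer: Rational(-659379891, 253520) ≈ -2600.9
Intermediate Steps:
c = Rational(1, 40) (c = Pow(40, -1) = Rational(1, 40) ≈ 0.025000)
Function('o')(k) = Add(3, Mul(Rational(2561, 40), Pow(Add(57, k), -1))) (Function('o')(k) = Add(3, Mul(Add(Rational(1, 40), 64), Pow(Add(57, k), -1))) = Add(3, Mul(Rational(2561, 40), Pow(Add(57, k), -1))))
Add(Function('o')(Mul(Add(51, P), Pow(Add(Function('n')(11), 98), -1))), -2605) = Add(Mul(Rational(1, 40), Pow(Add(57, Mul(Add(51, 74), Pow(Add(11, 98), -1))), -1), Add(9401, Mul(120, Mul(Add(51, 74), Pow(Add(11, 98), -1))))), -2605) = Add(Mul(Rational(1, 40), Pow(Add(57, Mul(125, Pow(109, -1))), -1), Add(9401, Mul(120, Mul(125, Pow(109, -1))))), -2605) = Add(Mul(Rational(1, 40), Pow(Add(57, Mul(125, Rational(1, 109))), -1), Add(9401, Mul(120, Mul(125, Rational(1, 109))))), -2605) = Add(Mul(Rational(1, 40), Pow(Add(57, Rational(125, 109)), -1), Add(9401, Mul(120, Rational(125, 109)))), -2605) = Add(Mul(Rational(1, 40), Pow(Rational(6338, 109), -1), Add(9401, Rational(15000, 109))), -2605) = Add(Mul(Rational(1, 40), Rational(109, 6338), Rational(1039709, 109)), -2605) = Add(Rational(1039709, 253520), -2605) = Rational(-659379891, 253520)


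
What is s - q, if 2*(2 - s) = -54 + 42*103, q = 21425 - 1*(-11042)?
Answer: -34601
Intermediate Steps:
q = 32467 (q = 21425 + 11042 = 32467)
s = -2134 (s = 2 - (-54 + 42*103)/2 = 2 - (-54 + 4326)/2 = 2 - ½*4272 = 2 - 2136 = -2134)
s - q = -2134 - 1*32467 = -2134 - 32467 = -34601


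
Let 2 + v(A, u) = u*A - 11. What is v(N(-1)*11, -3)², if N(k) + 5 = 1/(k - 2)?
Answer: 26569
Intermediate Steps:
N(k) = -5 + 1/(-2 + k) (N(k) = -5 + 1/(k - 2) = -5 + 1/(-2 + k))
v(A, u) = -13 + A*u (v(A, u) = -2 + (u*A - 11) = -2 + (A*u - 11) = -2 + (-11 + A*u) = -13 + A*u)
v(N(-1)*11, -3)² = (-13 + (((11 - 5*(-1))/(-2 - 1))*11)*(-3))² = (-13 + (((11 + 5)/(-3))*11)*(-3))² = (-13 + (-⅓*16*11)*(-3))² = (-13 - 16/3*11*(-3))² = (-13 - 176/3*(-3))² = (-13 + 176)² = 163² = 26569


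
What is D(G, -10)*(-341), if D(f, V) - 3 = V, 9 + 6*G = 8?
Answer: 2387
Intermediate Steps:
G = -⅙ (G = -3/2 + (⅙)*8 = -3/2 + 4/3 = -⅙ ≈ -0.16667)
D(f, V) = 3 + V
D(G, -10)*(-341) = (3 - 10)*(-341) = -7*(-341) = 2387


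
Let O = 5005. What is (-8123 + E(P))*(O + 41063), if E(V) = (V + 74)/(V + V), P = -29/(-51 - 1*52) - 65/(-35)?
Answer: -95961317804/257 ≈ -3.7339e+8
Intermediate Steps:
P = 1542/721 (P = -29/(-51 - 52) - 65*(-1/35) = -29/(-103) + 13/7 = -29*(-1/103) + 13/7 = 29/103 + 13/7 = 1542/721 ≈ 2.1387)
E(V) = (74 + V)/(2*V) (E(V) = (74 + V)/((2*V)) = (74 + V)*(1/(2*V)) = (74 + V)/(2*V))
(-8123 + E(P))*(O + 41063) = (-8123 + (74 + 1542/721)/(2*(1542/721)))*(5005 + 41063) = (-8123 + (½)*(721/1542)*(54896/721))*46068 = (-8123 + 13724/771)*46068 = -6249109/771*46068 = -95961317804/257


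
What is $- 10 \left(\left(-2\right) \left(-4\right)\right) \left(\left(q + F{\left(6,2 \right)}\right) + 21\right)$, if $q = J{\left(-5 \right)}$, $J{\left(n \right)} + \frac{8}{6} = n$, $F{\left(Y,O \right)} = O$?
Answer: $- \frac{4000}{3} \approx -1333.3$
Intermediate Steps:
$J{\left(n \right)} = - \frac{4}{3} + n$
$q = - \frac{19}{3}$ ($q = - \frac{4}{3} - 5 = - \frac{19}{3} \approx -6.3333$)
$- 10 \left(\left(-2\right) \left(-4\right)\right) \left(\left(q + F{\left(6,2 \right)}\right) + 21\right) = - 10 \left(\left(-2\right) \left(-4\right)\right) \left(\left(- \frac{19}{3} + 2\right) + 21\right) = \left(-10\right) 8 \left(- \frac{13}{3} + 21\right) = \left(-80\right) \frac{50}{3} = - \frac{4000}{3}$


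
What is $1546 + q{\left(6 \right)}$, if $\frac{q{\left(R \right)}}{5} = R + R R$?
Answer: $1756$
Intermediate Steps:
$q{\left(R \right)} = 5 R + 5 R^{2}$ ($q{\left(R \right)} = 5 \left(R + R R\right) = 5 \left(R + R^{2}\right) = 5 R + 5 R^{2}$)
$1546 + q{\left(6 \right)} = 1546 + 5 \cdot 6 \left(1 + 6\right) = 1546 + 5 \cdot 6 \cdot 7 = 1546 + 210 = 1756$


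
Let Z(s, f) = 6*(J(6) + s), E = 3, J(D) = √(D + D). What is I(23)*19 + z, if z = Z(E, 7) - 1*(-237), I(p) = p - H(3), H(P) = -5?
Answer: 787 + 12*√3 ≈ 807.78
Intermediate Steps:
J(D) = √2*√D (J(D) = √(2*D) = √2*√D)
Z(s, f) = 6*s + 12*√3 (Z(s, f) = 6*(√2*√6 + s) = 6*(2*√3 + s) = 6*(s + 2*√3) = 6*s + 12*√3)
I(p) = 5 + p (I(p) = p - 1*(-5) = p + 5 = 5 + p)
z = 255 + 12*√3 (z = (6*3 + 12*√3) - 1*(-237) = (18 + 12*√3) + 237 = 255 + 12*√3 ≈ 275.78)
I(23)*19 + z = (5 + 23)*19 + (255 + 12*√3) = 28*19 + (255 + 12*√3) = 532 + (255 + 12*√3) = 787 + 12*√3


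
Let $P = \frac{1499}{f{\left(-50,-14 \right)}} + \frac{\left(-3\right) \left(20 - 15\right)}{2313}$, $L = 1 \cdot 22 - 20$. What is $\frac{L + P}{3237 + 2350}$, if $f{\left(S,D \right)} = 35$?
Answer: $\frac{1209524}{150765195} \approx 0.0080226$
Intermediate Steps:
$L = 2$ ($L = 22 - 20 = 2$)
$P = \frac{1155554}{26985}$ ($P = \frac{1499}{35} + \frac{\left(-3\right) \left(20 - 15\right)}{2313} = 1499 \cdot \frac{1}{35} + \left(-3\right) 5 \cdot \frac{1}{2313} = \frac{1499}{35} - \frac{5}{771} = \frac{1155554}{26985} \approx 42.822$)
$\frac{L + P}{3237 + 2350} = \frac{2 + \frac{1155554}{26985}}{3237 + 2350} = \frac{1209524}{26985 \cdot 5587} = \frac{1209524}{26985} \cdot \frac{1}{5587} = \frac{1209524}{150765195}$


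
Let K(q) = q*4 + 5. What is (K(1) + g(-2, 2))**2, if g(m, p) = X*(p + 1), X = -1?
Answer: 36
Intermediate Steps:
K(q) = 5 + 4*q (K(q) = 4*q + 5 = 5 + 4*q)
g(m, p) = -1 - p (g(m, p) = -(p + 1) = -(1 + p) = -1 - p)
(K(1) + g(-2, 2))**2 = ((5 + 4*1) + (-1 - 1*2))**2 = ((5 + 4) + (-1 - 2))**2 = (9 - 3)**2 = 6**2 = 36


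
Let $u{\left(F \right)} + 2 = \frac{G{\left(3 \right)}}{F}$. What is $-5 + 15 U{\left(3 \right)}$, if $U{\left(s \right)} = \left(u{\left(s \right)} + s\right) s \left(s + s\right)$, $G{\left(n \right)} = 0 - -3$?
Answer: $535$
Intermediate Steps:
$G{\left(n \right)} = 3$ ($G{\left(n \right)} = 0 + 3 = 3$)
$u{\left(F \right)} = -2 + \frac{3}{F}$
$U{\left(s \right)} = 2 s^{2} \left(-2 + s + \frac{3}{s}\right)$ ($U{\left(s \right)} = \left(\left(-2 + \frac{3}{s}\right) + s\right) s \left(s + s\right) = \left(-2 + s + \frac{3}{s}\right) s 2 s = s \left(-2 + s + \frac{3}{s}\right) 2 s = 2 s^{2} \left(-2 + s + \frac{3}{s}\right)$)
$-5 + 15 U{\left(3 \right)} = -5 + 15 \cdot 2 \cdot 3 \left(3 + 3 \left(-2 + 3\right)\right) = -5 + 15 \cdot 2 \cdot 3 \left(3 + 3 \cdot 1\right) = -5 + 15 \cdot 2 \cdot 3 \left(3 + 3\right) = -5 + 15 \cdot 2 \cdot 3 \cdot 6 = -5 + 15 \cdot 36 = -5 + 540 = 535$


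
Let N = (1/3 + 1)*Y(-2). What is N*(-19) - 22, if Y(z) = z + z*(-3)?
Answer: -370/3 ≈ -123.33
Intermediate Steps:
Y(z) = -2*z (Y(z) = z - 3*z = -2*z)
N = 16/3 (N = (1/3 + 1)*(-2*(-2)) = (1/3 + 1)*4 = (4/3)*4 = 16/3 ≈ 5.3333)
N*(-19) - 22 = (16/3)*(-19) - 22 = -304/3 - 22 = -370/3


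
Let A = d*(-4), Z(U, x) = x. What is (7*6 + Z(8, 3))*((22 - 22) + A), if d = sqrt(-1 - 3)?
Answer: -360*I ≈ -360.0*I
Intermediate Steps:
d = 2*I (d = sqrt(-4) = 2*I ≈ 2.0*I)
A = -8*I (A = (2*I)*(-4) = -8*I ≈ -8.0*I)
(7*6 + Z(8, 3))*((22 - 22) + A) = (7*6 + 3)*((22 - 22) - 8*I) = (42 + 3)*(0 - 8*I) = 45*(-8*I) = -360*I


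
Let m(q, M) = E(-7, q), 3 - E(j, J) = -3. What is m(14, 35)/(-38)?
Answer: -3/19 ≈ -0.15789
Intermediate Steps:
E(j, J) = 6 (E(j, J) = 3 - 1*(-3) = 3 + 3 = 6)
m(q, M) = 6
m(14, 35)/(-38) = 6/(-38) = 6*(-1/38) = -3/19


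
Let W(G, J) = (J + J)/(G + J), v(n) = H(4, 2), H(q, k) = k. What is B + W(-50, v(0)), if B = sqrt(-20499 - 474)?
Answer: -1/12 + I*sqrt(20973) ≈ -0.083333 + 144.82*I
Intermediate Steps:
v(n) = 2
W(G, J) = 2*J/(G + J) (W(G, J) = (2*J)/(G + J) = 2*J/(G + J))
B = I*sqrt(20973) (B = sqrt(-20973) = I*sqrt(20973) ≈ 144.82*I)
B + W(-50, v(0)) = I*sqrt(20973) + 2*2/(-50 + 2) = I*sqrt(20973) + 2*2/(-48) = I*sqrt(20973) + 2*2*(-1/48) = I*sqrt(20973) - 1/12 = -1/12 + I*sqrt(20973)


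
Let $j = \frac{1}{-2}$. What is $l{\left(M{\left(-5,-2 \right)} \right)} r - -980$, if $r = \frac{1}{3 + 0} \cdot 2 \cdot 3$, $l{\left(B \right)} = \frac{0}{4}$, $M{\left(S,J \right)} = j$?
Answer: $980$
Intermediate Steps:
$j = - \frac{1}{2} \approx -0.5$
$M{\left(S,J \right)} = - \frac{1}{2}$
$l{\left(B \right)} = 0$ ($l{\left(B \right)} = 0 \cdot \frac{1}{4} = 0$)
$r = 2$ ($r = \frac{1}{3} \cdot 2 \cdot 3 = \frac{2}{3} \cdot 3 = 2$)
$l{\left(M{\left(-5,-2 \right)} \right)} r - -980 = 0 \cdot 2 - -980 = 0 + 980 = 980$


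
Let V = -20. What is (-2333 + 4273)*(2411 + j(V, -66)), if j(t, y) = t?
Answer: 4638540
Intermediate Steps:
(-2333 + 4273)*(2411 + j(V, -66)) = (-2333 + 4273)*(2411 - 20) = 1940*2391 = 4638540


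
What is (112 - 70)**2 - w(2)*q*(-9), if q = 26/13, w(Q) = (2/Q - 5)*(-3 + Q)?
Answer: 1836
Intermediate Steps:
w(Q) = (-5 + 2/Q)*(-3 + Q)
q = 2 (q = 26*(1/13) = 2)
(112 - 70)**2 - w(2)*q*(-9) = (112 - 70)**2 - (17 - 6/2 - 5*2)*2*(-9) = 42**2 - (17 - 6*1/2 - 10)*2*(-9) = 1764 - (17 - 3 - 10)*2*(-9) = 1764 - 4*2*(-9) = 1764 - 8*(-9) = 1764 - 1*(-72) = 1764 + 72 = 1836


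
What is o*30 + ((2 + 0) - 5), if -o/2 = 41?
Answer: -2463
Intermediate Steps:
o = -82 (o = -2*41 = -82)
o*30 + ((2 + 0) - 5) = -82*30 + ((2 + 0) - 5) = -2460 + (2 - 5) = -2460 - 3 = -2463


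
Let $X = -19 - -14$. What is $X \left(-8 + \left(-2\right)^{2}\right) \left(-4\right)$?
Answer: $-80$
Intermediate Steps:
$X = -5$ ($X = -19 + 14 = -5$)
$X \left(-8 + \left(-2\right)^{2}\right) \left(-4\right) = - 5 \left(-8 + \left(-2\right)^{2}\right) \left(-4\right) = - 5 \left(-8 + 4\right) \left(-4\right) = \left(-5\right) \left(-4\right) \left(-4\right) = 20 \left(-4\right) = -80$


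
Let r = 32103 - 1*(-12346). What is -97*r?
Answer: -4311553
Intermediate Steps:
r = 44449 (r = 32103 + 12346 = 44449)
-97*r = -97*44449 = -4311553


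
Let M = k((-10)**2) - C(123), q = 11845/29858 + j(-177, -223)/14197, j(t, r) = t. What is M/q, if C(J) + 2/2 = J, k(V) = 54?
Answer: -28824793768/162878599 ≈ -176.97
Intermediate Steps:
C(J) = -1 + J
q = 162878599/423894026 (q = 11845/29858 - 177/14197 = 162878599/423894026 ≈ 0.38424)
M = -68 (M = 54 - (-1 + 123) = 54 - 1*122 = 54 - 122 = -68)
M/q = -68/162878599/423894026 = -68*423894026/162878599 = -28824793768/162878599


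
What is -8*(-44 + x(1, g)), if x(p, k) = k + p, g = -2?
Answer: 360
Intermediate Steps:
-8*(-44 + x(1, g)) = -8*(-44 + (-2 + 1)) = -8*(-44 - 1) = -8*(-45) = 360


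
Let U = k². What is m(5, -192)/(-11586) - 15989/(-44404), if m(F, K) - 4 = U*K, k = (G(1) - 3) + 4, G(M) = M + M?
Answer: 130900525/257232372 ≈ 0.50888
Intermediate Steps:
G(M) = 2*M
k = 3 (k = (2*1 - 3) + 4 = (2 - 3) + 4 = -1 + 4 = 3)
U = 9 (U = 3² = 9)
m(F, K) = 4 + 9*K
m(5, -192)/(-11586) - 15989/(-44404) = (4 + 9*(-192))/(-11586) - 15989/(-44404) = (4 - 1728)*(-1/11586) - 15989*(-1/44404) = -1724*(-1/11586) + 15989/44404 = 862/5793 + 15989/44404 = 130900525/257232372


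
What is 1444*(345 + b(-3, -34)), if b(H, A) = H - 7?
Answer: 483740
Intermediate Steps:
b(H, A) = -7 + H
1444*(345 + b(-3, -34)) = 1444*(345 + (-7 - 3)) = 1444*(345 - 10) = 1444*335 = 483740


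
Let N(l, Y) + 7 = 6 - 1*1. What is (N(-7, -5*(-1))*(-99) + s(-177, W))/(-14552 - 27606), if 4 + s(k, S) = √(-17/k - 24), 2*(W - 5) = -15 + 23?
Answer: -97/21079 - I*√748887/7461966 ≈ -0.0046017 - 0.00011597*I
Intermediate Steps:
N(l, Y) = -2 (N(l, Y) = -7 + (6 - 1*1) = -7 + (6 - 1) = -7 + 5 = -2)
W = 9 (W = 5 + (-15 + 23)/2 = 5 + (½)*8 = 5 + 4 = 9)
s(k, S) = -4 + √(-24 - 17/k) (s(k, S) = -4 + √(-17/k - 24) = -4 + √(-24 - 17/k))
(N(-7, -5*(-1))*(-99) + s(-177, W))/(-14552 - 27606) = (-2*(-99) + (-4 + √(-24 - 17/(-177))))/(-14552 - 27606) = (198 + (-4 + √(-24 - 17*(-1/177))))/(-42158) = (198 + (-4 + √(-24 + 17/177)))*(-1/42158) = (198 + (-4 + √(-4231/177)))*(-1/42158) = (198 + (-4 + I*√748887/177))*(-1/42158) = (194 + I*√748887/177)*(-1/42158) = -97/21079 - I*√748887/7461966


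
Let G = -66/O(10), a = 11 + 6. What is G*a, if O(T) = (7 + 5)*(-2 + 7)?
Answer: -187/10 ≈ -18.700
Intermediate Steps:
a = 17
O(T) = 60 (O(T) = 12*5 = 60)
G = -11/10 (G = -66/60 = -66*1/60 = -11/10 ≈ -1.1000)
G*a = -11/10*17 = -187/10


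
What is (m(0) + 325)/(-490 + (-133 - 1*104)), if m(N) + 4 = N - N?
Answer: -321/727 ≈ -0.44154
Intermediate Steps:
m(N) = -4 (m(N) = -4 + (N - N) = -4 + 0 = -4)
(m(0) + 325)/(-490 + (-133 - 1*104)) = (-4 + 325)/(-490 + (-133 - 1*104)) = 321/(-490 + (-133 - 104)) = 321/(-490 - 237) = 321/(-727) = 321*(-1/727) = -321/727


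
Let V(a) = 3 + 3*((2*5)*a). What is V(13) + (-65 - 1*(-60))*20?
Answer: 293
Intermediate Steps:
V(a) = 3 + 30*a (V(a) = 3 + 3*(10*a) = 3 + 30*a)
V(13) + (-65 - 1*(-60))*20 = (3 + 30*13) + (-65 - 1*(-60))*20 = (3 + 390) + (-65 + 60)*20 = 393 - 5*20 = 393 - 100 = 293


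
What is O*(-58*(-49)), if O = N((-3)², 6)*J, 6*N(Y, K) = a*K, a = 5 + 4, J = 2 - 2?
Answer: 0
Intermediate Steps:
J = 0
a = 9
N(Y, K) = 3*K/2 (N(Y, K) = (9*K)/6 = 3*K/2)
O = 0 (O = ((3/2)*6)*0 = 9*0 = 0)
O*(-58*(-49)) = 0*(-58*(-49)) = 0*2842 = 0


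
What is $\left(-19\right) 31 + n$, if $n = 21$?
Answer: $-568$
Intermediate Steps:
$\left(-19\right) 31 + n = \left(-19\right) 31 + 21 = -589 + 21 = -568$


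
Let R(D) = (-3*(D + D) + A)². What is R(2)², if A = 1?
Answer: 14641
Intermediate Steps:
R(D) = (1 - 6*D)² (R(D) = (-3*(D + D) + 1)² = (-6*D + 1)² = (1 - 6*D)²)
R(2)² = ((-1 + 6*2)²)² = ((-1 + 12)²)² = (11²)² = 121² = 14641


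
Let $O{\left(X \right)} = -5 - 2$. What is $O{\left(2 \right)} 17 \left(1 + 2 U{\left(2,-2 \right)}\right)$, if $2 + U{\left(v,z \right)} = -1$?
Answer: $595$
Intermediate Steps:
$U{\left(v,z \right)} = -3$ ($U{\left(v,z \right)} = -2 - 1 = -3$)
$O{\left(X \right)} = -7$ ($O{\left(X \right)} = -5 - 2 = -7$)
$O{\left(2 \right)} 17 \left(1 + 2 U{\left(2,-2 \right)}\right) = \left(-7\right) 17 \left(1 + 2 \left(-3\right)\right) = - 119 \left(1 - 6\right) = \left(-119\right) \left(-5\right) = 595$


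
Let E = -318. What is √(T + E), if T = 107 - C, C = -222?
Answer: √11 ≈ 3.3166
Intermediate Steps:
T = 329 (T = 107 - 1*(-222) = 107 + 222 = 329)
√(T + E) = √(329 - 318) = √11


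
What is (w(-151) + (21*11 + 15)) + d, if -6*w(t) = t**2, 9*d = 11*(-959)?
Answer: -85073/18 ≈ -4726.3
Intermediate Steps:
d = -10549/9 (d = (11*(-959))/9 = (1/9)*(-10549) = -10549/9 ≈ -1172.1)
w(t) = -t**2/6
(w(-151) + (21*11 + 15)) + d = (-1/6*(-151)**2 + (21*11 + 15)) - 10549/9 = (-1/6*22801 + (231 + 15)) - 10549/9 = (-22801/6 + 246) - 10549/9 = -21325/6 - 10549/9 = -85073/18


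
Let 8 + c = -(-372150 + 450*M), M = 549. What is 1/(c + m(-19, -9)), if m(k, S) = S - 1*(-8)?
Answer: 1/125091 ≈ 7.9942e-6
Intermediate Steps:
m(k, S) = 8 + S (m(k, S) = S + 8 = 8 + S)
c = 125092 (c = -8 - 450/(1/(549 - 827)) = -8 - 450/(1/(-278)) = -8 - 450/(-1/278) = -8 - 450*(-278) = -8 + 125100 = 125092)
1/(c + m(-19, -9)) = 1/(125092 + (8 - 9)) = 1/(125092 - 1) = 1/125091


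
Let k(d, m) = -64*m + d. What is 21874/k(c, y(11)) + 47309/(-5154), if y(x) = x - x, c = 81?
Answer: 36302189/139158 ≈ 260.87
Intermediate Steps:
y(x) = 0
k(d, m) = d - 64*m
21874/k(c, y(11)) + 47309/(-5154) = 21874/(81 - 64*0) + 47309/(-5154) = 21874/(81 + 0) + 47309*(-1/5154) = 21874/81 - 47309/5154 = 36302189/139158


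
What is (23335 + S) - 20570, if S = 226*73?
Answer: 19263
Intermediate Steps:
S = 16498
(23335 + S) - 20570 = (23335 + 16498) - 20570 = 39833 - 20570 = 19263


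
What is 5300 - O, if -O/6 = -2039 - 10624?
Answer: -70678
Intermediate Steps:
O = 75978 (O = -6*(-2039 - 10624) = -6*(-12663) = 75978)
5300 - O = 5300 - 1*75978 = 5300 - 75978 = -70678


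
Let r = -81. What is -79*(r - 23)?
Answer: 8216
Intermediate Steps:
-79*(r - 23) = -79*(-81 - 23) = -79*(-104) = 8216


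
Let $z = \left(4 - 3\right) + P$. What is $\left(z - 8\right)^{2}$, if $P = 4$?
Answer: $9$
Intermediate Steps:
$z = 5$ ($z = \left(4 - 3\right) + 4 = 1 + 4 = 5$)
$\left(z - 8\right)^{2} = \left(5 - 8\right)^{2} = \left(-3\right)^{2} = 9$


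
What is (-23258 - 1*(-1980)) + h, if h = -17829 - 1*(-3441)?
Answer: -35666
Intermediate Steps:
h = -14388 (h = -17829 + 3441 = -14388)
(-23258 - 1*(-1980)) + h = (-23258 - 1*(-1980)) - 14388 = (-23258 + 1980) - 14388 = -21278 - 14388 = -35666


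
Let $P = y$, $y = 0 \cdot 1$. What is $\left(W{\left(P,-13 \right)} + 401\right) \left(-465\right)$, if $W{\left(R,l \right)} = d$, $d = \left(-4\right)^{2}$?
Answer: $-193905$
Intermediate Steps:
$y = 0$
$P = 0$
$d = 16$
$W{\left(R,l \right)} = 16$
$\left(W{\left(P,-13 \right)} + 401\right) \left(-465\right) = \left(16 + 401\right) \left(-465\right) = 417 \left(-465\right) = -193905$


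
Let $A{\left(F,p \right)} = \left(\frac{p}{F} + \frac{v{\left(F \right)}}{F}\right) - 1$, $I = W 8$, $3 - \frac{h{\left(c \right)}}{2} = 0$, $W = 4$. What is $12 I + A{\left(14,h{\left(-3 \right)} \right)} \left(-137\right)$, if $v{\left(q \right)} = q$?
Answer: $\frac{2277}{7} \approx 325.29$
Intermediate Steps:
$h{\left(c \right)} = 6$ ($h{\left(c \right)} = 6 - 0 = 6 + 0 = 6$)
$I = 32$ ($I = 4 \cdot 8 = 32$)
$A{\left(F,p \right)} = \frac{p}{F}$ ($A{\left(F,p \right)} = \left(\frac{p}{F} + \frac{F}{F}\right) - 1 = \left(\frac{p}{F} + 1\right) - 1 = \left(1 + \frac{p}{F}\right) - 1 = \frac{p}{F}$)
$12 I + A{\left(14,h{\left(-3 \right)} \right)} \left(-137\right) = 12 \cdot 32 + \frac{6}{14} \left(-137\right) = 384 + 6 \cdot \frac{1}{14} \left(-137\right) = 384 + \frac{3}{7} \left(-137\right) = 384 - \frac{411}{7} = \frac{2277}{7}$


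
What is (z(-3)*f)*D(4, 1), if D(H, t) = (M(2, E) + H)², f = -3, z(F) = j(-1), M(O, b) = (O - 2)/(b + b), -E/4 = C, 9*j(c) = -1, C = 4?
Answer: 16/3 ≈ 5.3333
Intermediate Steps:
j(c) = -⅑ (j(c) = (⅑)*(-1) = -⅑)
E = -16 (E = -4*4 = -16)
M(O, b) = (-2 + O)/(2*b) (M(O, b) = (-2 + O)/((2*b)) = (-2 + O)*(1/(2*b)) = (-2 + O)/(2*b))
z(F) = -⅑
D(H, t) = H² (D(H, t) = ((½)*(-2 + 2)/(-16) + H)² = ((½)*(-1/16)*0 + H)² = (0 + H)² = H²)
(z(-3)*f)*D(4, 1) = -⅑*(-3)*4² = (⅓)*16 = 16/3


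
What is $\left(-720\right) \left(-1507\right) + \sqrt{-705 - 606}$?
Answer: $1085040 + i \sqrt{1311} \approx 1.085 \cdot 10^{6} + 36.208 i$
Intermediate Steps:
$\left(-720\right) \left(-1507\right) + \sqrt{-705 - 606} = 1085040 + \sqrt{-1311} = 1085040 + i \sqrt{1311}$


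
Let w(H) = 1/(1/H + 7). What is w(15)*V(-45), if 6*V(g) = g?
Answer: -225/212 ≈ -1.0613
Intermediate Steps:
V(g) = g/6
w(H) = 1/(7 + 1/H)
w(15)*V(-45) = (15/(1 + 7*15))*((⅙)*(-45)) = (15/(1 + 105))*(-15/2) = (15/106)*(-15/2) = -225/212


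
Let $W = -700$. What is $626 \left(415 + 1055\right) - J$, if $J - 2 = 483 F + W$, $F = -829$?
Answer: $1321325$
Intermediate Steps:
$J = -401105$ ($J = 2 + \left(483 \left(-829\right) - 700\right) = 2 - 401107 = -401105$)
$626 \left(415 + 1055\right) - J = 626 \left(415 + 1055\right) - -401105 = 626 \cdot 1470 + 401105 = 920220 + 401105 = 1321325$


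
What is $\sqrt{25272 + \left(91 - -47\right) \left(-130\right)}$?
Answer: $2 \sqrt{1833} \approx 85.627$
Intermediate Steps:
$\sqrt{25272 + \left(91 - -47\right) \left(-130\right)} = \sqrt{25272 + \left(91 + 47\right) \left(-130\right)} = \sqrt{25272 + 138 \left(-130\right)} = \sqrt{25272 - 17940} = \sqrt{7332} = 2 \sqrt{1833}$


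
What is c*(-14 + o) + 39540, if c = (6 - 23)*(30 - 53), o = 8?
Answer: 37194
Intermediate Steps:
c = 391 (c = -17*(-23) = 391)
c*(-14 + o) + 39540 = 391*(-14 + 8) + 39540 = 391*(-6) + 39540 = -2346 + 39540 = 37194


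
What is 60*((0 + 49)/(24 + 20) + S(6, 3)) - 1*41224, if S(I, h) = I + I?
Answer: -444809/11 ≈ -40437.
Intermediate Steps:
S(I, h) = 2*I
60*((0 + 49)/(24 + 20) + S(6, 3)) - 1*41224 = 60*((0 + 49)/(24 + 20) + 2*6) - 1*41224 = 60*(49/44 + 12) - 41224 = 60*(577/44) - 41224 = 8655/11 - 41224 = -444809/11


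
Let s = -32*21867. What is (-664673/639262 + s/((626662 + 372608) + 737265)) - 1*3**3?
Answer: -10524756760191/370033612390 ≈ -28.443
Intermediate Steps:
s = -699744
(-664673/639262 + s/((626662 + 372608) + 737265)) - 1*3**3 = (-664673/639262 - 699744/((626662 + 372608) + 737265)) - 1*3**3 = (-664673*1/639262 - 699744/(999270 + 737265)) - 1*27 = (-664673/639262 - 699744/1736535) - 27 = (-664673/639262 - 699744*1/1736535) - 27 = (-664673/639262 - 233248/578845) - 27 = -533849225661/370033612390 - 27 = -10524756760191/370033612390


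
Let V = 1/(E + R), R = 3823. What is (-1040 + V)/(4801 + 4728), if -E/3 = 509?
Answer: -2387839/21878584 ≈ -0.10914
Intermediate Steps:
E = -1527 (E = -3*509 = -1527)
V = 1/2296 (V = 1/(-1527 + 3823) = 1/2296 ≈ 0.00043554)
(-1040 + V)/(4801 + 4728) = (-1040 + 1/2296)/(4801 + 4728) = -2387839/2296/9529 = -2387839/2296*1/9529 = -2387839/21878584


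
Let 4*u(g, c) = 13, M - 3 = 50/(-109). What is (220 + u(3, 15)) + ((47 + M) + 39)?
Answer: 135941/436 ≈ 311.79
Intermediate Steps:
M = 277/109 (M = 3 + 50/(-109) = 3 + 50*(-1/109) = 3 - 50/109 = 277/109 ≈ 2.5413)
u(g, c) = 13/4 (u(g, c) = (¼)*13 = 13/4)
(220 + u(3, 15)) + ((47 + M) + 39) = (220 + 13/4) + ((47 + 277/109) + 39) = 893/4 + (5400/109 + 39) = 893/4 + 9651/109 = 135941/436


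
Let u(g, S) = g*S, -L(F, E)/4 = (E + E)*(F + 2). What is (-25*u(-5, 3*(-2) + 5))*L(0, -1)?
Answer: -2000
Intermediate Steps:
L(F, E) = -8*E*(2 + F) (L(F, E) = -4*(E + E)*(F + 2) = -4*2*E*(2 + F) = -8*E*(2 + F))
u(g, S) = S*g
(-25*u(-5, 3*(-2) + 5))*L(0, -1) = (-25*(3*(-2) + 5)*(-5))*(-8*(-1)*(2 + 0)) = (-25*(-6 + 5)*(-5))*(-8*(-1)*2) = -(-25)*(-5)*16 = -25*5*16 = -125*16 = -2000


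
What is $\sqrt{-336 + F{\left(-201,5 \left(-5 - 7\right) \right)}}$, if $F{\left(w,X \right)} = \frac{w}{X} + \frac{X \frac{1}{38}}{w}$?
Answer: $\frac{i \sqrt{53905624185}}{12730} \approx 18.238 i$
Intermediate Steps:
$F{\left(w,X \right)} = \frac{w}{X} + \frac{X}{38 w}$ ($F{\left(w,X \right)} = \frac{w}{X} + \frac{X \frac{1}{38}}{w} = \frac{w}{X} + \frac{\frac{1}{38} X}{w} = \frac{w}{X} + \frac{X}{38 w}$)
$\sqrt{-336 + F{\left(-201,5 \left(-5 - 7\right) \right)}} = \sqrt{-336 + \left(- \frac{201}{5 \left(-5 - 7\right)} + \frac{5 \left(-5 - 7\right)}{38 \left(-201\right)}\right)} = \sqrt{-336 + \left(- \frac{201}{5 \left(-12\right)} + \frac{1}{38} \cdot 5 \left(-12\right) \left(- \frac{1}{201}\right)\right)} = \sqrt{-336 + \left(- \frac{201}{-60} + \frac{1}{38} \left(-60\right) \left(- \frac{1}{201}\right)\right)} = \sqrt{-336 + \left(\left(-201\right) \left(- \frac{1}{60}\right) + \frac{10}{1273}\right)} = \sqrt{-336 + \left(\frac{67}{20} + \frac{10}{1273}\right)} = \sqrt{-336 + \frac{85491}{25460}} = \sqrt{- \frac{8469069}{25460}} = \frac{i \sqrt{53905624185}}{12730}$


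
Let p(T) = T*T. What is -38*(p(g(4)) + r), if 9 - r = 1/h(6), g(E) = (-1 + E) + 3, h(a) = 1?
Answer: -1672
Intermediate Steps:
g(E) = 2 + E
r = 8 (r = 9 - 1/1 = 9 - 1*1 = 9 - 1 = 8)
p(T) = T**2
-38*(p(g(4)) + r) = -38*((2 + 4)**2 + 8) = -38*(6**2 + 8) = -38*(36 + 8) = -38*44 = -1672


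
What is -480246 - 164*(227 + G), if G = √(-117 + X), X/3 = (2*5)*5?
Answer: -517474 - 164*√33 ≈ -5.1842e+5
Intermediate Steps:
X = 150 (X = 3*((2*5)*5) = 3*(10*5) = 3*50 = 150)
G = √33 (G = √(-117 + 150) = √33 ≈ 5.7446)
-480246 - 164*(227 + G) = -480246 - 164*(227 + √33) = -480246 - (37228 + 164*√33) = -480246 + (-37228 - 164*√33) = -517474 - 164*√33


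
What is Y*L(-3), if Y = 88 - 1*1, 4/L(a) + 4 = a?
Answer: -348/7 ≈ -49.714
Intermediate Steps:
L(a) = 4/(-4 + a)
Y = 87 (Y = 88 - 1 = 87)
Y*L(-3) = 87*(4/(-4 - 3)) = 87*(4/(-7)) = 87*(4*(-⅐)) = 87*(-4/7) = -348/7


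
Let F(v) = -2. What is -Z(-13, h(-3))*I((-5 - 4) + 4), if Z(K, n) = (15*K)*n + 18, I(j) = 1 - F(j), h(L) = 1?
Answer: 531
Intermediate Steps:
I(j) = 3 (I(j) = 1 - 1*(-2) = 1 + 2 = 3)
Z(K, n) = 18 + 15*K*n (Z(K, n) = 15*K*n + 18 = 18 + 15*K*n)
-Z(-13, h(-3))*I((-5 - 4) + 4) = -(18 + 15*(-13)*1)*3 = -(18 - 195)*3 = -(-177)*3 = -1*(-531) = 531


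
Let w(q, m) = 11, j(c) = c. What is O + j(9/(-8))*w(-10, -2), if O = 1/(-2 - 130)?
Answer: -3269/264 ≈ -12.383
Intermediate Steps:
O = -1/132 (O = 1/(-132) = -1/132 ≈ -0.0075758)
O + j(9/(-8))*w(-10, -2) = -1/132 + (9/(-8))*11 = -1/132 + (9*(-1/8))*11 = -1/132 - 9/8*11 = -1/132 - 99/8 = -3269/264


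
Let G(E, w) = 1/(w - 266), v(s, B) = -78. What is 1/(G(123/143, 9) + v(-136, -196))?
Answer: -257/20047 ≈ -0.012820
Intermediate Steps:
G(E, w) = 1/(-266 + w)
1/(G(123/143, 9) + v(-136, -196)) = 1/(1/(-266 + 9) - 78) = 1/(1/(-257) - 78) = 1/(-1/257 - 78) = 1/(-20047/257) = -257/20047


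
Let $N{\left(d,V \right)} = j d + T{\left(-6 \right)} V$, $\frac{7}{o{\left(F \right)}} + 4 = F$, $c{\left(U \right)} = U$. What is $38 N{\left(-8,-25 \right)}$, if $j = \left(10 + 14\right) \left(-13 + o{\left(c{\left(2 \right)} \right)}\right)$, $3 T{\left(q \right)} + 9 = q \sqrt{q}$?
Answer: $123234 + 1900 i \sqrt{6} \approx 1.2323 \cdot 10^{5} + 4654.0 i$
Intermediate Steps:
$o{\left(F \right)} = \frac{7}{-4 + F}$
$T{\left(q \right)} = -3 + \frac{q^{\frac{3}{2}}}{3}$ ($T{\left(q \right)} = -3 + \frac{q \sqrt{q}}{3} = -3 + \frac{q^{\frac{3}{2}}}{3}$)
$j = -396$ ($j = \left(10 + 14\right) \left(-13 + \frac{7}{-4 + 2}\right) = 24 \left(-13 + \frac{7}{-2}\right) = 24 \left(-13 + 7 \left(- \frac{1}{2}\right)\right) = 24 \left(-13 - \frac{7}{2}\right) = 24 \left(- \frac{33}{2}\right) = -396$)
$N{\left(d,V \right)} = - 396 d + V \left(-3 - 2 i \sqrt{6}\right)$ ($N{\left(d,V \right)} = - 396 d + \left(-3 + \frac{\left(-6\right)^{\frac{3}{2}}}{3}\right) V = - 396 d + \left(-3 + \frac{\left(-6\right) i \sqrt{6}}{3}\right) V = - 396 d + \left(-3 - 2 i \sqrt{6}\right) V = - 396 d + V \left(-3 - 2 i \sqrt{6}\right)$)
$38 N{\left(-8,-25 \right)} = 38 \left(\left(-396\right) \left(-8\right) - - 25 \left(3 + 2 i \sqrt{6}\right)\right) = 38 \left(3168 + \left(75 + 50 i \sqrt{6}\right)\right) = 38 \left(3243 + 50 i \sqrt{6}\right) = 123234 + 1900 i \sqrt{6}$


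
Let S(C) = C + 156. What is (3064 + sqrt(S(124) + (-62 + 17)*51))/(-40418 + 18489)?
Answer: -3064/21929 - I*sqrt(2015)/21929 ≈ -0.13972 - 0.002047*I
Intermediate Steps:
S(C) = 156 + C
(3064 + sqrt(S(124) + (-62 + 17)*51))/(-40418 + 18489) = (3064 + sqrt((156 + 124) + (-62 + 17)*51))/(-40418 + 18489) = (3064 + sqrt(280 - 45*51))/(-21929) = (3064 + sqrt(280 - 2295))*(-1/21929) = (3064 + sqrt(-2015))*(-1/21929) = (3064 + I*sqrt(2015))*(-1/21929) = -3064/21929 - I*sqrt(2015)/21929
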